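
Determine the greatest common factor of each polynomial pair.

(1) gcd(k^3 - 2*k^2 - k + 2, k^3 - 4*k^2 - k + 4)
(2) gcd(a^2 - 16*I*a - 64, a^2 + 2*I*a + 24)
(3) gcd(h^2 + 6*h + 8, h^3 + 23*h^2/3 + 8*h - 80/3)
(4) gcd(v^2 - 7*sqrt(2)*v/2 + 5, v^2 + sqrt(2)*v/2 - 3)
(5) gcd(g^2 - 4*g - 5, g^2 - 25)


(1) = gcd((k - 2)*(k - 1)*(k + 1), (k - 4)*(k - 1)*(k + 1)) = k^2 - 1
(2) = gcd((a - 8*I)^2, (a - 4*I)*(a + 6*I)) = 1
(3) = h + 4
(4) = v - sqrt(2)
(5) = gcd((g - 5)*(g + 1), (g - 5)*(g + 5)) = g - 5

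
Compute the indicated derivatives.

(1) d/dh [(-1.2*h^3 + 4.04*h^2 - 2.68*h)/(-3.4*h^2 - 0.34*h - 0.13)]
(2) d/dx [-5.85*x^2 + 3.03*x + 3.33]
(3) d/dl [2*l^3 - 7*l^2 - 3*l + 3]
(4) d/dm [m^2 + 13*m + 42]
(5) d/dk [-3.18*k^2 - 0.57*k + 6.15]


(1) = (4.08*h^4 + 0.816*h^3 - 10.0176*h^2 - 1.0504*h + 0.3484)/(11.56*h^4 + 2.312*h^3 + 0.9996*h^2 + 0.0884*h + 0.0169)
(2) = 3.03 - 11.7*x
(3) = 6*l^2 - 14*l - 3
(4) = 2*m + 13
(5) = -6.36*k - 0.57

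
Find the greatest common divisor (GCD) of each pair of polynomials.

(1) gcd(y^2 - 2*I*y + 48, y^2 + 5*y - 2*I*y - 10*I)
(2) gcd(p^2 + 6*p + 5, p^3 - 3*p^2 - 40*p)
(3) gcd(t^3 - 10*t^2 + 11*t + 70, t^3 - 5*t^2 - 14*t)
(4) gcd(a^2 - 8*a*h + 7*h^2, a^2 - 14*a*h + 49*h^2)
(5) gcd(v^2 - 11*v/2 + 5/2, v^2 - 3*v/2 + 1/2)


(1) = gcd((y - 8*I)*(y + 6*I), (y + 5)*(y - 2*I)) = 1
(2) = gcd((p + 1)*(p + 5), p*(p - 8)*(p + 5)) = p + 5
(3) = t^2 - 5*t - 14
(4) = gcd((a - 7*h)*(a - h), (a - 7*h)^2) = a - 7*h
(5) = v - 1/2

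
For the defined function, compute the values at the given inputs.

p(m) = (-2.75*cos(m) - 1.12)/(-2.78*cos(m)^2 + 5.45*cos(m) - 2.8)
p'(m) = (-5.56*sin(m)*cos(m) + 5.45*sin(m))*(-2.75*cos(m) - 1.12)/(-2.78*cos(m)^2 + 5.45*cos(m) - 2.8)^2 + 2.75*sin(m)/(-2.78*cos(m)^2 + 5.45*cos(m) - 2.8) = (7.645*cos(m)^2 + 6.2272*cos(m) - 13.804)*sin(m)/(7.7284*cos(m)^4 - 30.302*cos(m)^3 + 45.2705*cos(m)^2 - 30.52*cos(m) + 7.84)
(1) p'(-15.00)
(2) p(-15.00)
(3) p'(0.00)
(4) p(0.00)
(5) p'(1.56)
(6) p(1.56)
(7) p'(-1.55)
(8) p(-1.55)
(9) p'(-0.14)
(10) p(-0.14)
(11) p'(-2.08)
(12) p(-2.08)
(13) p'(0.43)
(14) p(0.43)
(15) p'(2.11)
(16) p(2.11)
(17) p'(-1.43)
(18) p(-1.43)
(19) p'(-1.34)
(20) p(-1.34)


(1) = 0.13
(2) = -0.11
(3) = 0.00
(4) = 29.77
(5) = -1.83
(6) = 0.42
(7) = 1.89
(8) = 0.44
(9) = 1.18
(10) = 29.75
(11) = 0.35
(12) = -0.04
(13) = -37.24
(14) = 25.31
(15) = -0.32
(16) = -0.05
(17) = 2.90
(18) = 0.72
(19) = 4.04
(20) = 1.03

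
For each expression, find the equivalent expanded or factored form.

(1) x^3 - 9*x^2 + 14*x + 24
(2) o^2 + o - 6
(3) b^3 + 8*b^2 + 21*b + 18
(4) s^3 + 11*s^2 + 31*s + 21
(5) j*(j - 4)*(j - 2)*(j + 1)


(1) = (x - 6)*(x - 4)*(x + 1)
(2) = (o - 2)*(o + 3)
(3) = (b + 2)*(b + 3)^2
(4) = (s + 1)*(s + 3)*(s + 7)
(5) = j^4 - 5*j^3 + 2*j^2 + 8*j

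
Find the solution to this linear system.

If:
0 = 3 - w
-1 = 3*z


Then:
w = 3
z = -1/3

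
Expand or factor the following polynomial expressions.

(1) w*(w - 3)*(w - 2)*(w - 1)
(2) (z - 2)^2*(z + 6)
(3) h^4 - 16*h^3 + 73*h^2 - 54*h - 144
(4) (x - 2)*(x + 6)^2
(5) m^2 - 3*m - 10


(1) = w^4 - 6*w^3 + 11*w^2 - 6*w
(2) = z^3 + 2*z^2 - 20*z + 24
(3) = (h - 8)*(h - 6)*(h - 3)*(h + 1)
(4) = x^3 + 10*x^2 + 12*x - 72
(5) = (m - 5)*(m + 2)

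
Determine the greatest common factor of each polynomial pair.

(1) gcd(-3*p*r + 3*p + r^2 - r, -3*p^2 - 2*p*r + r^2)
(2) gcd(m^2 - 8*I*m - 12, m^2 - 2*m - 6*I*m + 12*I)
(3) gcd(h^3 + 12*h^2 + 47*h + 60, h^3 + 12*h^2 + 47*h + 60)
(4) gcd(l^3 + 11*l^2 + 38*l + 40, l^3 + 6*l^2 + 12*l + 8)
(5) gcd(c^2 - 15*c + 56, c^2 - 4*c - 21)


(1) = gcd((-3*p + r)*(r - 1), (-3*p + r)*(p + r)) = 3*p - r
(2) = m - 6*I
(3) = gcd((h + 3)*(h + 4)*(h + 5), (h + 3)*(h + 4)*(h + 5)) = h^3 + 12*h^2 + 47*h + 60
(4) = l + 2
(5) = c - 7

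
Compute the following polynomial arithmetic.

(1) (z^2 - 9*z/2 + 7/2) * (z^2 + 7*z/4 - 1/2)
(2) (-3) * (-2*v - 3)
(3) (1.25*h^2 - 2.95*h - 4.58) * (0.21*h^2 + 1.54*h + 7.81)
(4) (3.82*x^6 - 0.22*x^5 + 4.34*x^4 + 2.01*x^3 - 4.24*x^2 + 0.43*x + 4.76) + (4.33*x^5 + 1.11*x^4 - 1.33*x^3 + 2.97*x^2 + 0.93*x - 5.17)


(1) = z^4 - 11*z^3/4 - 39*z^2/8 + 67*z/8 - 7/4
(2) = 6*v + 9
(3) = 0.2625*h^4 + 1.3055*h^3 + 4.2577*h^2 - 30.0927*h - 35.7698
(4) = 3.82*x^6 + 4.11*x^5 + 5.45*x^4 + 0.68*x^3 - 1.27*x^2 + 1.36*x - 0.41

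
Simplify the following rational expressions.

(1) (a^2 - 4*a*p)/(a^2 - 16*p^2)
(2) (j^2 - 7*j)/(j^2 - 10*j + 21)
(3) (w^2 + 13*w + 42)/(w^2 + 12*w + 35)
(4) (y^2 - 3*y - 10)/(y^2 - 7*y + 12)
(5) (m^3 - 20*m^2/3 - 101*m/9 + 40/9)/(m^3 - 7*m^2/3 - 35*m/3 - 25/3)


(1) = a/(a + 4*p)
(2) = j/(j - 3)
(3) = (w + 6)/(w + 5)
(4) = (y^2 - 3*y - 10)/(y^2 - 7*y + 12)
(5) = (3*m^2 - 25*m + 8)/(3*m^2 - 12*m - 15)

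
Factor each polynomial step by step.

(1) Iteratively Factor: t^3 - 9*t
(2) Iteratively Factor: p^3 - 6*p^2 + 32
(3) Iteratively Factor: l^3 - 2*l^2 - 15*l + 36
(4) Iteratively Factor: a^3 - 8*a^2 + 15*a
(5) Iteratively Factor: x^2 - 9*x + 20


(1) = (t)*(t^2 - 9) = t*(t + 3)*(t - 3)
(2) = (p - 4)*(p^2 - 2*p - 8) = (p - 4)*(p + 2)*(p - 4)
(3) = (l + 4)*(l^2 - 6*l + 9) = (l - 3)*(l + 4)*(l - 3)
(4) = (a - 3)*(a^2 - 5*a) = a*(a - 3)*(a - 5)
(5) = (x - 4)*(x - 5)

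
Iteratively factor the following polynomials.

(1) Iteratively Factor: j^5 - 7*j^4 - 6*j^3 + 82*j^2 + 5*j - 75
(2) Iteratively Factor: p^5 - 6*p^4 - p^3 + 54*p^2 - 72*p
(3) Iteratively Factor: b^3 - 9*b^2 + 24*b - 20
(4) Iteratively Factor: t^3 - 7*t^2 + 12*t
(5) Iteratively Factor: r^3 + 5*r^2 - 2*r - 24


(1) = (j + 1)*(j^4 - 8*j^3 + 2*j^2 + 80*j - 75) = (j + 1)*(j + 3)*(j^3 - 11*j^2 + 35*j - 25) = (j - 5)*(j + 1)*(j + 3)*(j^2 - 6*j + 5) = (j - 5)^2*(j + 1)*(j + 3)*(j - 1)
(2) = (p - 4)*(p^4 - 2*p^3 - 9*p^2 + 18*p) = (p - 4)*(p - 3)*(p^3 + p^2 - 6*p) = (p - 4)*(p - 3)*(p - 2)*(p^2 + 3*p) = (p - 4)*(p - 3)*(p - 2)*(p + 3)*(p)
(3) = (b - 2)*(b^2 - 7*b + 10) = (b - 5)*(b - 2)*(b - 2)
(4) = (t - 4)*(t^2 - 3*t) = t*(t - 4)*(t - 3)
(5) = (r + 3)*(r^2 + 2*r - 8) = (r - 2)*(r + 3)*(r + 4)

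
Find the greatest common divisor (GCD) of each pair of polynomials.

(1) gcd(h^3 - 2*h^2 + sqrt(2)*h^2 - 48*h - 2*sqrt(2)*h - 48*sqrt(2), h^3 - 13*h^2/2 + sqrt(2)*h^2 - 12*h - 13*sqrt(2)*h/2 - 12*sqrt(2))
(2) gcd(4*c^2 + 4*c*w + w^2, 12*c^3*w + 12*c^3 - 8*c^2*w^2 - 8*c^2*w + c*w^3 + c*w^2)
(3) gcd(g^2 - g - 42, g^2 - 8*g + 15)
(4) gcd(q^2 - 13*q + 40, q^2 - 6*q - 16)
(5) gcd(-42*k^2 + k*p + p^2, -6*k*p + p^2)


(1) = h^2 + h*(-8 + sqrt(2)) - 8*sqrt(2)
(2) = 1
(3) = gcd((g - 7)*(g + 6), (g - 5)*(g - 3)) = 1
(4) = q - 8
(5) = gcd((-6*k + p)*(7*k + p), p*(-6*k + p)) = -6*k + p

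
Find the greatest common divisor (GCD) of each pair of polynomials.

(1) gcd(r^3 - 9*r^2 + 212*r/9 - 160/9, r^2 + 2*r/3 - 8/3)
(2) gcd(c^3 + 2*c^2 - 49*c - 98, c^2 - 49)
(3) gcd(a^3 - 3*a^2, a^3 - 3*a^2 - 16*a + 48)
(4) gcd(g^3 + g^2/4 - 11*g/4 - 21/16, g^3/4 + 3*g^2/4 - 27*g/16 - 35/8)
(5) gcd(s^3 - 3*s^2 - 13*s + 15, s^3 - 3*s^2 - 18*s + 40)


(1) = r - 4/3
(2) = gcd((c - 7)*(c + 2)*(c + 7), (c - 7)*(c + 7)) = c^2 - 49
(3) = gcd(a^2*(a - 3), (a - 4)*(a - 3)*(a + 4)) = a - 3
(4) = 1
(5) = s - 5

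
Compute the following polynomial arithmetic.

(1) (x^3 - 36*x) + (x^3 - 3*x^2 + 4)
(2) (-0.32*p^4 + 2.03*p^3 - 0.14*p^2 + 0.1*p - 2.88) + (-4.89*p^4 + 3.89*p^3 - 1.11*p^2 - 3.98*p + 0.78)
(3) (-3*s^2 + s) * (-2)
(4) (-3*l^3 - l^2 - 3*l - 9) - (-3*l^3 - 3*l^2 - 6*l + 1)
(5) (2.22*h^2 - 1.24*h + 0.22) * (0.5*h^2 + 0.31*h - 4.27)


(1) = 2*x^3 - 3*x^2 - 36*x + 4
(2) = -5.21*p^4 + 5.92*p^3 - 1.25*p^2 - 3.88*p - 2.1
(3) = 6*s^2 - 2*s
(4) = 2*l^2 + 3*l - 10
(5) = 1.11*h^4 + 0.0682*h^3 - 9.7538*h^2 + 5.363*h - 0.9394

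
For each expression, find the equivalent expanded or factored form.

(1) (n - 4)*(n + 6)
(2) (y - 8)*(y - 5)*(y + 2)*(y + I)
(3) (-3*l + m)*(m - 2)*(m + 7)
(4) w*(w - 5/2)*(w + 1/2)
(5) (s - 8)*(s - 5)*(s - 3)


(1) = n^2 + 2*n - 24
(2) = y^4 - 11*y^3 + I*y^3 + 14*y^2 - 11*I*y^2 + 80*y + 14*I*y + 80*I
(3) = -3*l*m^2 - 15*l*m + 42*l + m^3 + 5*m^2 - 14*m
(4) = w^3 - 2*w^2 - 5*w/4
(5) = s^3 - 16*s^2 + 79*s - 120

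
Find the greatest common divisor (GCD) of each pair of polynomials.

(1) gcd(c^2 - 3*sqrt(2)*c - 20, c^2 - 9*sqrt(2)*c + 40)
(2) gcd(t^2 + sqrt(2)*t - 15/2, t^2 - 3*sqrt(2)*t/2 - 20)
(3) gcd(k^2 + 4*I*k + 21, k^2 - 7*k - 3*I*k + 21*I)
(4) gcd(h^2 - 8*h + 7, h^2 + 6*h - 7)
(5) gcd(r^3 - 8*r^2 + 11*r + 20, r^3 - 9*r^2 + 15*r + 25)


(1) = c - 5*sqrt(2)
(2) = gcd((t - 3*sqrt(2)/2)*(t + 5*sqrt(2)/2), (t - 4*sqrt(2))*(t + 5*sqrt(2)/2)) = t + 5*sqrt(2)/2
(3) = k - 3*I
(4) = h - 1
(5) = r^2 - 4*r - 5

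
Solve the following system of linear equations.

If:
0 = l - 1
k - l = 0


Then:
k = 1
l = 1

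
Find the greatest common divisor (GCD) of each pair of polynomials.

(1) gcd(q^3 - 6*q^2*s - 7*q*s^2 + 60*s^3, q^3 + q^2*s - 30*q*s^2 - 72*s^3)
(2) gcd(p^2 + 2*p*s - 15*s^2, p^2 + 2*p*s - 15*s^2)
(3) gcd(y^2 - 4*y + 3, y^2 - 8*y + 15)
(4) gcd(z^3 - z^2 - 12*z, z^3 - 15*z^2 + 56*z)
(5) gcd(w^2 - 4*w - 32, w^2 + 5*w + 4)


(1) = q + 3*s
(2) = p^2 + 2*p*s - 15*s^2
(3) = gcd((y - 3)*(y - 1), (y - 5)*(y - 3)) = y - 3
(4) = gcd(z*(z - 4)*(z + 3), z*(z - 8)*(z - 7)) = z
(5) = w + 4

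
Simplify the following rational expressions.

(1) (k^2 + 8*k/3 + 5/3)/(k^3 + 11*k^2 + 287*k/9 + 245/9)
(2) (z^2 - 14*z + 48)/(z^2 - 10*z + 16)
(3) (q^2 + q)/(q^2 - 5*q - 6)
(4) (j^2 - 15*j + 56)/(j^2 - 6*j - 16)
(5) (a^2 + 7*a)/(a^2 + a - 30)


(1) = (3*k + 3)/(3*k^2 + 28*k + 49)
(2) = (z - 6)/(z - 2)
(3) = q/(q - 6)
(4) = (j - 7)/(j + 2)
(5) = (a^2 + 7*a)/(a^2 + a - 30)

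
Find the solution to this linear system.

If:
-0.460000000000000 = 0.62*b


Then:
b = -0.74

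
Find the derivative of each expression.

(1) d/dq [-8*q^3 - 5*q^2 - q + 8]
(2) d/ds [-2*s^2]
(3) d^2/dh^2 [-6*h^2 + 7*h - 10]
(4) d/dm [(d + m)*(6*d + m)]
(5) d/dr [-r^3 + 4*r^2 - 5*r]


(1) = -24*q^2 - 10*q - 1
(2) = -4*s
(3) = -12
(4) = 7*d + 2*m
(5) = -3*r^2 + 8*r - 5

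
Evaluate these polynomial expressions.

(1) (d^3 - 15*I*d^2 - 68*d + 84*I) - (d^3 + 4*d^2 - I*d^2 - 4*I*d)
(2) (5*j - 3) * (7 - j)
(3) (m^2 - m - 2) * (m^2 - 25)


(1) = -4*d^2 - 14*I*d^2 - 68*d + 4*I*d + 84*I
(2) = -5*j^2 + 38*j - 21
(3) = m^4 - m^3 - 27*m^2 + 25*m + 50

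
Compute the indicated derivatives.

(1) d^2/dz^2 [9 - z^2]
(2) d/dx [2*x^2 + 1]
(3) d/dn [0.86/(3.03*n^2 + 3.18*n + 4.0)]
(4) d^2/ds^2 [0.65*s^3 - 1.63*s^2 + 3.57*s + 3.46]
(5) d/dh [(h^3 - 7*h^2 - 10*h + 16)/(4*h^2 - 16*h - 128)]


(1) = -2
(2) = 4*x
(3) = (-5.2116*n - 2.7348)/(3.03*n^2 + 3.18*n + 4.0)^2
(4) = 3.9*s - 3.26
(5) = (h^2 + 8*h + 6)/(4*(h^2 + 8*h + 16))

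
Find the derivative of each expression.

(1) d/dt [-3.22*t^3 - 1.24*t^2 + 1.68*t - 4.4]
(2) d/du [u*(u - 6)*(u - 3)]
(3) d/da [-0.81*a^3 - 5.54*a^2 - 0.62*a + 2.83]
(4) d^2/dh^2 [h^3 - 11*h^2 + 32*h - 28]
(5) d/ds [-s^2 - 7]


(1) = -9.66*t^2 - 2.48*t + 1.68
(2) = 3*u^2 - 18*u + 18
(3) = -2.43*a^2 - 11.08*a - 0.62
(4) = 6*h - 22
(5) = -2*s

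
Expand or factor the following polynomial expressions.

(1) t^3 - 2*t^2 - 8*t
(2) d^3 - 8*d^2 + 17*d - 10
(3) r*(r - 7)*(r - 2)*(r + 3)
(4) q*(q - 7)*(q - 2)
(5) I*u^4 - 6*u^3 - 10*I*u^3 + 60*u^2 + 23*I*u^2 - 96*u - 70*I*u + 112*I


(1) = t*(t - 4)*(t + 2)
(2) = (d - 5)*(d - 2)*(d - 1)
(3) = r^4 - 6*r^3 - 13*r^2 + 42*r
(4) = q^3 - 9*q^2 + 14*q
(5) = (u - 8)*(u - 2)*(u + 7*I)*(I*u + 1)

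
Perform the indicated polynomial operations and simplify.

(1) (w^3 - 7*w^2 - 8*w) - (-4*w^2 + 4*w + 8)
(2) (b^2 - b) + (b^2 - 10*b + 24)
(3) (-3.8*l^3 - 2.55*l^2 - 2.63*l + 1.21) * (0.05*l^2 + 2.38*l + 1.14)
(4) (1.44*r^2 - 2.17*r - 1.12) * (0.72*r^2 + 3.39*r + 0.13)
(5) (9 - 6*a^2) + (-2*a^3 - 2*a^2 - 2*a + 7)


(1) = w^3 - 3*w^2 - 12*w - 8
(2) = 2*b^2 - 11*b + 24
(3) = -0.19*l^5 - 9.1715*l^4 - 10.5325*l^3 - 9.1059*l^2 - 0.1184*l + 1.3794
(4) = 1.0368*r^4 + 3.3192*r^3 - 7.9755*r^2 - 4.0789*r - 0.1456
(5) = -2*a^3 - 8*a^2 - 2*a + 16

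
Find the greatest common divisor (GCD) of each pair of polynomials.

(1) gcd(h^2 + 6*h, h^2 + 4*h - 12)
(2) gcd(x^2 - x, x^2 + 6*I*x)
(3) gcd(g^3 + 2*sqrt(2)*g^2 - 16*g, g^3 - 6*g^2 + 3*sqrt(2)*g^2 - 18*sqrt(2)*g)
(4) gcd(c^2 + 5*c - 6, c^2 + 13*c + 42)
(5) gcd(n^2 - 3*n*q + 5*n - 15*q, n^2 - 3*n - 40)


(1) = h + 6
(2) = gcd(x*(x - 1), x*(x + 6*I)) = x
(3) = g
(4) = gcd((c - 1)*(c + 6), (c + 6)*(c + 7)) = c + 6
(5) = gcd((n + 5)*(n - 3*q), (n - 8)*(n + 5)) = n + 5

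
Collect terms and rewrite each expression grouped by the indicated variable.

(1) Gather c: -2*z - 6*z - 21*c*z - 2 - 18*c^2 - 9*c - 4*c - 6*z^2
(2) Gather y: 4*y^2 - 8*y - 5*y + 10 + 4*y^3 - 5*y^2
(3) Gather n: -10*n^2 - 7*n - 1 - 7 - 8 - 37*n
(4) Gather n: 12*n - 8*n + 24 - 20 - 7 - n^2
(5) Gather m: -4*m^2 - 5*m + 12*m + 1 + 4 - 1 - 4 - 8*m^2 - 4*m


(1) = -18*c^2 + c*(-21*z - 13) - 6*z^2 - 8*z - 2
(2) = 4*y^3 - y^2 - 13*y + 10
(3) = -10*n^2 - 44*n - 16
(4) = -n^2 + 4*n - 3
(5) = -12*m^2 + 3*m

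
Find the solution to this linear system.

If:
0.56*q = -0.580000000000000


Then:
q = -1.04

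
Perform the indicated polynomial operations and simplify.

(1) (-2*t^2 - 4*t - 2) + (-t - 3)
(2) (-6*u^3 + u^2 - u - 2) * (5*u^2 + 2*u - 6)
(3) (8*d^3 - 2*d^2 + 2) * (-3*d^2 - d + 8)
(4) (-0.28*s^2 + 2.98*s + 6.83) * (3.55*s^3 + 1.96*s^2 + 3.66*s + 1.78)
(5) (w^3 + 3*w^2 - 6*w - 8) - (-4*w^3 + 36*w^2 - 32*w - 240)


(1) = -2*t^2 - 5*t - 5
(2) = -30*u^5 - 7*u^4 + 33*u^3 - 18*u^2 + 2*u + 12
(3) = -24*d^5 - 2*d^4 + 66*d^3 - 22*d^2 - 2*d + 16
(4) = -0.994*s^5 + 10.0302*s^4 + 29.0625*s^3 + 23.7952*s^2 + 30.3022*s + 12.1574
(5) = 5*w^3 - 33*w^2 + 26*w + 232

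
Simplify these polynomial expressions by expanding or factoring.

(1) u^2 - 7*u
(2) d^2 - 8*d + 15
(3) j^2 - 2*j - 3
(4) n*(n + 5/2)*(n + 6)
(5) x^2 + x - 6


(1) = u*(u - 7)
(2) = (d - 5)*(d - 3)
(3) = (j - 3)*(j + 1)
(4) = n^3 + 17*n^2/2 + 15*n
(5) = (x - 2)*(x + 3)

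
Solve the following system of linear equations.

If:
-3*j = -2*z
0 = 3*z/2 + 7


Then:
j = -28/9
z = -14/3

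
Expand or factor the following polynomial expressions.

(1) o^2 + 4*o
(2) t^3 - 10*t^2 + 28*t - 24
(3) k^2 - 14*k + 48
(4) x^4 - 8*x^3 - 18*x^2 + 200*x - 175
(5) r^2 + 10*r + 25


(1) = o*(o + 4)
(2) = (t - 6)*(t - 2)^2
(3) = (k - 8)*(k - 6)
(4) = (x - 7)*(x - 5)*(x - 1)*(x + 5)
(5) = (r + 5)^2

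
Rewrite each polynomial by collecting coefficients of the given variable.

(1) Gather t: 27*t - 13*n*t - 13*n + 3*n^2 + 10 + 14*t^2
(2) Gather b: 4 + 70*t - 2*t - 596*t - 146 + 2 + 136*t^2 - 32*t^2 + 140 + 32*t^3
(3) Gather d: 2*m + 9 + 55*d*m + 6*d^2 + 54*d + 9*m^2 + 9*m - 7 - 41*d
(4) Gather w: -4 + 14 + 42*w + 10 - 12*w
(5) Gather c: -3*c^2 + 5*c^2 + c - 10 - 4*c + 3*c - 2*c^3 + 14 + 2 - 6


(1) = 3*n^2 - 13*n + 14*t^2 + t*(27 - 13*n) + 10
(2) = 32*t^3 + 104*t^2 - 528*t
(3) = 6*d^2 + d*(55*m + 13) + 9*m^2 + 11*m + 2
(4) = 30*w + 20
(5) = -2*c^3 + 2*c^2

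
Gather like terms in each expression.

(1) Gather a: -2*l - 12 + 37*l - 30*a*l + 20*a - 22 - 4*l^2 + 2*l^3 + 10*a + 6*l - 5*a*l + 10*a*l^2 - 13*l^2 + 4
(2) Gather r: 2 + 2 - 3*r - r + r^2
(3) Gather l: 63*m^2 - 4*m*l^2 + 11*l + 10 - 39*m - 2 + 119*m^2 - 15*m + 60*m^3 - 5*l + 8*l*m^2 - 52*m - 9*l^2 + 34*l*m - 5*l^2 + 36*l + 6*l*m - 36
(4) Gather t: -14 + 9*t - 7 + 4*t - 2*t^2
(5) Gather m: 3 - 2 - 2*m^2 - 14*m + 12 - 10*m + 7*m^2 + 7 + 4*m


(1) = a*(10*l^2 - 35*l + 30) + 2*l^3 - 17*l^2 + 41*l - 30
(2) = r^2 - 4*r + 4
(3) = l^2*(-4*m - 14) + l*(8*m^2 + 40*m + 42) + 60*m^3 + 182*m^2 - 106*m - 28
(4) = -2*t^2 + 13*t - 21
(5) = 5*m^2 - 20*m + 20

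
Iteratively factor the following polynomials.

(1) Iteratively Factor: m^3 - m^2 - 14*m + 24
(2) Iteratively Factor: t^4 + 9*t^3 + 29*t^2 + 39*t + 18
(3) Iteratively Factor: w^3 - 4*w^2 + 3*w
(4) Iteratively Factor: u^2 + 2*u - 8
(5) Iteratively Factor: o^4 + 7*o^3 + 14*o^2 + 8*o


(1) = (m - 2)*(m^2 + m - 12) = (m - 3)*(m - 2)*(m + 4)
(2) = (t + 2)*(t^3 + 7*t^2 + 15*t + 9) = (t + 1)*(t + 2)*(t^2 + 6*t + 9) = (t + 1)*(t + 2)*(t + 3)*(t + 3)
(3) = (w)*(w^2 - 4*w + 3) = w*(w - 3)*(w - 1)
(4) = (u - 2)*(u + 4)
(5) = (o + 2)*(o^3 + 5*o^2 + 4*o) = o*(o + 2)*(o^2 + 5*o + 4) = o*(o + 1)*(o + 2)*(o + 4)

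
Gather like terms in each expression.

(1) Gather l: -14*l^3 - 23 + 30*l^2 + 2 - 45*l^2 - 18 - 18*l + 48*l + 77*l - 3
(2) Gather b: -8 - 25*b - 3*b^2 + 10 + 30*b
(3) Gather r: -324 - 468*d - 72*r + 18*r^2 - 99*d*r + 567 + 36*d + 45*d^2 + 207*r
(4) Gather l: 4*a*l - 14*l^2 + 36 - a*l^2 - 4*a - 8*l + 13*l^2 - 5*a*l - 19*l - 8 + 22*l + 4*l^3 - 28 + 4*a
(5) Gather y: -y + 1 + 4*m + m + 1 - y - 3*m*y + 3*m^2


(1) = -14*l^3 - 15*l^2 + 107*l - 42
(2) = -3*b^2 + 5*b + 2
(3) = 45*d^2 - 432*d + 18*r^2 + r*(135 - 99*d) + 243
(4) = 4*l^3 + l^2*(-a - 1) + l*(-a - 5)
(5) = 3*m^2 + 5*m + y*(-3*m - 2) + 2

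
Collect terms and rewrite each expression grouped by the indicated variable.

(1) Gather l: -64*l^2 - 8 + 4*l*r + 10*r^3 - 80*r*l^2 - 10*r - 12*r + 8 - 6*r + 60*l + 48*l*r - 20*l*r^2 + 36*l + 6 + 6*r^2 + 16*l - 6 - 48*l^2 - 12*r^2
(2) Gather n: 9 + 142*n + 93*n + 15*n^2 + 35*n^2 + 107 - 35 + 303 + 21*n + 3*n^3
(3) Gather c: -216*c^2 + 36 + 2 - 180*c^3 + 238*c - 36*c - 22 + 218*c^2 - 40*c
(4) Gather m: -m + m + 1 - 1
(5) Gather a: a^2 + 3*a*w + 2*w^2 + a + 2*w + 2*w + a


(1) = l^2*(-80*r - 112) + l*(-20*r^2 + 52*r + 112) + 10*r^3 - 6*r^2 - 28*r
(2) = 3*n^3 + 50*n^2 + 256*n + 384
(3) = -180*c^3 + 2*c^2 + 162*c + 16
(4) = 0
(5) = a^2 + a*(3*w + 2) + 2*w^2 + 4*w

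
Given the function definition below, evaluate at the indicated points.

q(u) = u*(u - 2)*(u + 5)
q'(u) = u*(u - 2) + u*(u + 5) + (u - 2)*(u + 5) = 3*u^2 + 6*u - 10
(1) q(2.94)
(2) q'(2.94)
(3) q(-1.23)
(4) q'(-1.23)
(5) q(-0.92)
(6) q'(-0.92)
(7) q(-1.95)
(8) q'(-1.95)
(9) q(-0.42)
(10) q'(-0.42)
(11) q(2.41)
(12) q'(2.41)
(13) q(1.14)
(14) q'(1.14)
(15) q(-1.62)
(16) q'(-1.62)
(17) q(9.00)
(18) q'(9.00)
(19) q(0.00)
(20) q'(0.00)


(1) = 21.94
(2) = 33.57
(3) = 14.98
(4) = -12.84
(5) = 10.96
(6) = -12.98
(7) = 23.49
(8) = -10.29
(9) = 4.66
(10) = -11.99
(11) = 7.32
(12) = 21.88
(13) = -6.02
(14) = 0.74
(15) = 19.82
(16) = -11.85
(17) = 882.00
(18) = 287.00
(19) = 0.00
(20) = -10.00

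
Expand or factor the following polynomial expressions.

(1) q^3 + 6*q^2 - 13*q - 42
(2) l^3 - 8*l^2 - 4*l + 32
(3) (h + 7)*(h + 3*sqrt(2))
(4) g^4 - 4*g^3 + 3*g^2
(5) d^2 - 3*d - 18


(1) = (q - 3)*(q + 2)*(q + 7)
(2) = (l - 8)*(l - 2)*(l + 2)
(3) = h^2 + 3*sqrt(2)*h + 7*h + 21*sqrt(2)
(4) = g^2*(g - 3)*(g - 1)
(5) = (d - 6)*(d + 3)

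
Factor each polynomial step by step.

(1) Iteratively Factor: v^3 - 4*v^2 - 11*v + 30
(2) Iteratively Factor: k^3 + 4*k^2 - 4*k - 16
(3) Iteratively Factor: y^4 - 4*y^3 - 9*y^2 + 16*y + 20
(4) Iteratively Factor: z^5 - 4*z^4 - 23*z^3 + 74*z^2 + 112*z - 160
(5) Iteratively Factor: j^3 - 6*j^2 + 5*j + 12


(1) = (v - 5)*(v^2 + v - 6) = (v - 5)*(v + 3)*(v - 2)
(2) = (k + 4)*(k^2 - 4) = (k - 2)*(k + 4)*(k + 2)
(3) = (y + 1)*(y^3 - 5*y^2 - 4*y + 20) = (y - 5)*(y + 1)*(y^2 - 4) = (y - 5)*(y - 2)*(y + 1)*(y + 2)
(4) = (z - 5)*(z^4 + z^3 - 18*z^2 - 16*z + 32) = (z - 5)*(z - 1)*(z^3 + 2*z^2 - 16*z - 32) = (z - 5)*(z - 1)*(z + 2)*(z^2 - 16) = (z - 5)*(z - 1)*(z + 2)*(z + 4)*(z - 4)
(5) = (j + 1)*(j^2 - 7*j + 12) = (j - 3)*(j + 1)*(j - 4)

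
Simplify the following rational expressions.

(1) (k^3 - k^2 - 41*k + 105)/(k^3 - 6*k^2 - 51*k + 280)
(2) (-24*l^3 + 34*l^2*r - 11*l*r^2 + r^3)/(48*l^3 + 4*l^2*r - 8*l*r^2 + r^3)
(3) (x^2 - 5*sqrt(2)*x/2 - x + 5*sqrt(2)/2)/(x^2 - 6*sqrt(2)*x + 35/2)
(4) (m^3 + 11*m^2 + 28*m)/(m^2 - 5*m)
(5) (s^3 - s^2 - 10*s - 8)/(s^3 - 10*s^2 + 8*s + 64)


(1) = (k - 3)/(k - 8)
(2) = (-l + r)/(2*l + r)
(3) = (4*x - 4)/(4*x - 14*sqrt(2))
(4) = (m^2 + 11*m + 28)/(m - 5)
(5) = (s + 1)/(s - 8)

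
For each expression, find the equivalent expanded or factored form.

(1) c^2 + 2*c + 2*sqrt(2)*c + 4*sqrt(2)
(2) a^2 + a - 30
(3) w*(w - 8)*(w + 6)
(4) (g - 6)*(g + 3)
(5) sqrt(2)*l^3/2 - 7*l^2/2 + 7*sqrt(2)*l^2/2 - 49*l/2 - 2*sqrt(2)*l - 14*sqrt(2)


(1) = (c + 2)*(c + 2*sqrt(2))
(2) = (a - 5)*(a + 6)
(3) = w^3 - 2*w^2 - 48*w
(4) = g^2 - 3*g - 18
(5) = (l + 7)*(l - 4*sqrt(2))*(sqrt(2)*l/2 + 1/2)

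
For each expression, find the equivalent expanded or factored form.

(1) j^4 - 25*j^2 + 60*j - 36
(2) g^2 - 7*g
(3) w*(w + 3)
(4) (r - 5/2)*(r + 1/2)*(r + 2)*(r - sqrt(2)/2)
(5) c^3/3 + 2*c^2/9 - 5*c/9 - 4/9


(1) = (j - 3)*(j - 2)*(j - 1)*(j + 6)
(2) = g*(g - 7)
(3) = w^2 + 3*w
(4) = r^4 - sqrt(2)*r^3/2 - 21*r^2/4 - 5*r/2 + 21*sqrt(2)*r/8 + 5*sqrt(2)/4
(5) = (c/3 + 1/3)*(c - 4/3)*(c + 1)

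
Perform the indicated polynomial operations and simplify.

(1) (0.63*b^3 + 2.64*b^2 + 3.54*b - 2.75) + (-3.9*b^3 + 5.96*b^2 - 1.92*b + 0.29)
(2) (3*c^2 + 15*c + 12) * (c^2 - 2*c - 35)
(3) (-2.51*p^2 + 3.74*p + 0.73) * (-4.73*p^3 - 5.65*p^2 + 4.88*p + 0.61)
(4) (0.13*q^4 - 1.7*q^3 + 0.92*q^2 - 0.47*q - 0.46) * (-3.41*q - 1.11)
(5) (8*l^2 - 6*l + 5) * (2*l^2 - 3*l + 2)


(1) = -3.27*b^3 + 8.6*b^2 + 1.62*b - 2.46
(2) = 3*c^4 + 9*c^3 - 123*c^2 - 549*c - 420
(3) = 11.8723*p^5 - 3.5087*p^4 - 36.8327*p^3 + 12.5956*p^2 + 5.8438*p + 0.4453
(4) = -0.4433*q^5 + 5.6527*q^4 - 1.2502*q^3 + 0.5815*q^2 + 2.0903*q + 0.5106
(5) = 16*l^4 - 36*l^3 + 44*l^2 - 27*l + 10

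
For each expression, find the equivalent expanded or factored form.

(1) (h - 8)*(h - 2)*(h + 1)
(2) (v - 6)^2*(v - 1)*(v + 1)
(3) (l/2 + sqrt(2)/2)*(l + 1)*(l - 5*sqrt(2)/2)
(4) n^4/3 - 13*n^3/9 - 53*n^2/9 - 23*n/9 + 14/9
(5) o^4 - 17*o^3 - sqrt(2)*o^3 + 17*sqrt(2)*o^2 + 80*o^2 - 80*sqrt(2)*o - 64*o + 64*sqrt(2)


(1) = h^3 - 9*h^2 + 6*h + 16
(2) = v^4 - 12*v^3 + 35*v^2 + 12*v - 36
(3) = l^3/2 - 3*sqrt(2)*l^2/4 + l^2/2 - 5*l/2 - 3*sqrt(2)*l/4 - 5/2
(4) = (n/3 + 1/3)*(n - 7)*(n - 1/3)*(n + 2)
(5) = (o - 8)^2*(o - 1)*(o - sqrt(2))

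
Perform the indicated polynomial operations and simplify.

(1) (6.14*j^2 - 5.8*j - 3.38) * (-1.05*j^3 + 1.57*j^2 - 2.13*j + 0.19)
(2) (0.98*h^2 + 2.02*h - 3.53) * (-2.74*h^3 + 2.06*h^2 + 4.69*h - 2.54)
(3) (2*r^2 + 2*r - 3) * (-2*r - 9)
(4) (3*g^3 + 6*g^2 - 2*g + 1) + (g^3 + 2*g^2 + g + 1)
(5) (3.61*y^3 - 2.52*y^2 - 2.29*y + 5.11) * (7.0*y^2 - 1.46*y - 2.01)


(1) = -6.447*j^5 + 15.7298*j^4 - 18.6352*j^3 + 8.214*j^2 + 6.0974*j - 0.6422
(2) = -2.6852*h^5 - 3.516*h^4 + 18.4296*h^3 - 0.2872*h^2 - 21.6865*h + 8.9662
(3) = -4*r^3 - 22*r^2 - 12*r + 27
(4) = 4*g^3 + 8*g^2 - g + 2
(5) = 25.27*y^5 - 22.9106*y^4 - 19.6069*y^3 + 44.1786*y^2 - 2.8577*y - 10.2711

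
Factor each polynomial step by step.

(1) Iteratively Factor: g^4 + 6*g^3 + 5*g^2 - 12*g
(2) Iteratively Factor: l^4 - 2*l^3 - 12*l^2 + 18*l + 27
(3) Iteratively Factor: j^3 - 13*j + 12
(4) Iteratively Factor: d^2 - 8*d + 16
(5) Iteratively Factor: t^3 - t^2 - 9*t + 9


(1) = (g)*(g^3 + 6*g^2 + 5*g - 12) = g*(g + 3)*(g^2 + 3*g - 4) = g*(g - 1)*(g + 3)*(g + 4)
(2) = (l - 3)*(l^3 + l^2 - 9*l - 9) = (l - 3)*(l + 1)*(l^2 - 9) = (l - 3)^2*(l + 1)*(l + 3)
(3) = (j + 4)*(j^2 - 4*j + 3) = (j - 1)*(j + 4)*(j - 3)
(4) = (d - 4)*(d - 4)
(5) = (t - 1)*(t^2 - 9) = (t - 3)*(t - 1)*(t + 3)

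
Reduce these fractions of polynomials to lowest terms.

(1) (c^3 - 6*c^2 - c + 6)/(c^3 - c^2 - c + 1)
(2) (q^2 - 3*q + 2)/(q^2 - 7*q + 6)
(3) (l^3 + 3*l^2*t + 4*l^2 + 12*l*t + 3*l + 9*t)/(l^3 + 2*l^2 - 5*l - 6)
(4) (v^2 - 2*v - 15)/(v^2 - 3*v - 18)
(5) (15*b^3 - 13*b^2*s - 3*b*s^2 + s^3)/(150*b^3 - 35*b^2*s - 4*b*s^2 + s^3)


(1) = (c - 6)/(c - 1)
(2) = (q - 2)/(q - 6)
(3) = (l + 3*t)/(l - 2)
(4) = (v - 5)/(v - 6)
(5) = (-3*b^2 + 2*b*s + s^2)/(-30*b^2 + b*s + s^2)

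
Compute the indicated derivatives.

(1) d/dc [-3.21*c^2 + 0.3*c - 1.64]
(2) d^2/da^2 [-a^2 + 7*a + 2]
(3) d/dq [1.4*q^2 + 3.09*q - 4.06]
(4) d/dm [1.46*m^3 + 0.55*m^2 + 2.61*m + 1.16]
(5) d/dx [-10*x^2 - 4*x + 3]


(1) = 0.3 - 6.42*c
(2) = -2
(3) = 2.8*q + 3.09
(4) = 4.38*m^2 + 1.1*m + 2.61
(5) = -20*x - 4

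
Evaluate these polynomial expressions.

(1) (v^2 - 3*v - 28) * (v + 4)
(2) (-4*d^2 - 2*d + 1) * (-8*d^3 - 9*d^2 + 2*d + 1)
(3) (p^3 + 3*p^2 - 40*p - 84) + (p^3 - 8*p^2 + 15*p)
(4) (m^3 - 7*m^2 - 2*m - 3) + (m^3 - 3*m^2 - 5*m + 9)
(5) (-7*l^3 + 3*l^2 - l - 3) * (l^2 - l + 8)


(1) = v^3 + v^2 - 40*v - 112
(2) = 32*d^5 + 52*d^4 + 2*d^3 - 17*d^2 + 1
(3) = 2*p^3 - 5*p^2 - 25*p - 84
(4) = 2*m^3 - 10*m^2 - 7*m + 6
(5) = -7*l^5 + 10*l^4 - 60*l^3 + 22*l^2 - 5*l - 24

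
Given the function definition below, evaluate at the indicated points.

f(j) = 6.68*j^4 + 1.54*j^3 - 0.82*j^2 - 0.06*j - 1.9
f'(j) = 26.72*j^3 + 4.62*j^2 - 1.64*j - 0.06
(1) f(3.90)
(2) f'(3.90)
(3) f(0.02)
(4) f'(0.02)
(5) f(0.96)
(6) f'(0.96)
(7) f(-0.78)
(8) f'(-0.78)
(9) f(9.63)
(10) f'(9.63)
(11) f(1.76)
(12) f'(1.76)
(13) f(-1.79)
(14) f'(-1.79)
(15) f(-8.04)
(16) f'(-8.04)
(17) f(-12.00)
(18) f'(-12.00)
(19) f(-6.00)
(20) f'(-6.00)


(1) = 1622.12
(2) = 1648.82
(3) = -1.90
(4) = -0.09
(5) = 4.32
(6) = 26.26
(7) = -0.61
(8) = -8.65
(9) = 58745.67
(10) = 24275.06
(11) = 67.95
(12) = 157.04
(13) = 55.33
(14) = -135.57
(15) = 27057.83
(16) = -13575.11
(17) = 135736.10
(18) = -45487.26
(19) = 8293.58
(20) = -5595.42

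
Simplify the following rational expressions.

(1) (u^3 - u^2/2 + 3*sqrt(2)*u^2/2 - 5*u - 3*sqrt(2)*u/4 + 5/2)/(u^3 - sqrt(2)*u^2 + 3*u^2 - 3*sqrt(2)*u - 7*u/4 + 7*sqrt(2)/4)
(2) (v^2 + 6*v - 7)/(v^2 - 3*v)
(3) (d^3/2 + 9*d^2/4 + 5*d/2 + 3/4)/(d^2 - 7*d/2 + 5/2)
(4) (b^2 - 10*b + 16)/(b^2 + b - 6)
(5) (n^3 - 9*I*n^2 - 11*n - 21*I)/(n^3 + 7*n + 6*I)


(1) = (16*u + 40*sqrt(2))/(16*u + 56)
(2) = (v^2 + 6*v - 7)/(v^2 - 3*v)
(3) = (2*d^3 + 9*d^2 + 10*d + 3)/(4*d^2 - 14*d + 10)
(4) = (b - 8)/(b + 3)
(5) = (n - 7*I)/(n + 2*I)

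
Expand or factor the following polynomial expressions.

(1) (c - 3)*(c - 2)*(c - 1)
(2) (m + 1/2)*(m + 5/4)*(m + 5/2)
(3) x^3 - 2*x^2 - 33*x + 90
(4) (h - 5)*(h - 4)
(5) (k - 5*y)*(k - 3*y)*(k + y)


(1) = c^3 - 6*c^2 + 11*c - 6
(2) = m^3 + 17*m^2/4 + 5*m + 25/16
(3) = (x - 5)*(x - 3)*(x + 6)
(4) = h^2 - 9*h + 20
(5) = k^3 - 7*k^2*y + 7*k*y^2 + 15*y^3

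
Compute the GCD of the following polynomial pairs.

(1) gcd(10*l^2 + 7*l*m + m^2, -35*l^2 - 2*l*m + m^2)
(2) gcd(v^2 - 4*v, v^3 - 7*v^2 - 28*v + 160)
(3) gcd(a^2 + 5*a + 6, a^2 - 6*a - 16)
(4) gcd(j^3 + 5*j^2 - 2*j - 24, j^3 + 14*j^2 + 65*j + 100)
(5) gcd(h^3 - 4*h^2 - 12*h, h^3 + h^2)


(1) = gcd((2*l + m)*(5*l + m), (-7*l + m)*(5*l + m)) = 5*l + m
(2) = gcd(v*(v - 4), (v - 8)*(v - 4)*(v + 5)) = v - 4
(3) = gcd((a + 2)*(a + 3), (a - 8)*(a + 2)) = a + 2
(4) = gcd((j - 2)*(j + 3)*(j + 4), (j + 4)*(j + 5)^2) = j + 4
(5) = gcd(h*(h - 6)*(h + 2), h^2*(h + 1)) = h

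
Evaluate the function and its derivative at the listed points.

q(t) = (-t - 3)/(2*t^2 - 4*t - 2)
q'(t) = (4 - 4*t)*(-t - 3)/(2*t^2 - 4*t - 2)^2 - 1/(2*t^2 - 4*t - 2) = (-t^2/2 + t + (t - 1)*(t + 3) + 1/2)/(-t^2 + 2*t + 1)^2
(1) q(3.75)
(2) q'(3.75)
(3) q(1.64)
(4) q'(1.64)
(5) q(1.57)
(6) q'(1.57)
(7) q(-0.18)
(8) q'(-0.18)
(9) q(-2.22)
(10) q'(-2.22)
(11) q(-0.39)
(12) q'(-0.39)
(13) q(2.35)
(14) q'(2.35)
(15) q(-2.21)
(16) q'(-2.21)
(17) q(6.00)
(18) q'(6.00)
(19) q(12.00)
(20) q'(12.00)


(1) = -0.61
(2) = 0.51
(3) = 1.46
(4) = 1.49
(5) = 1.36
(6) = 1.23
(7) = 2.32
(8) = -8.19
(9) = -0.05
(10) = -0.10
(11) = 19.22
(12) = -779.53
(13) = 15.07
(14) = 232.06
(15) = -0.05
(16) = -0.10
(17) = -0.20
(18) = 0.06
(19) = -0.06
(20) = 0.01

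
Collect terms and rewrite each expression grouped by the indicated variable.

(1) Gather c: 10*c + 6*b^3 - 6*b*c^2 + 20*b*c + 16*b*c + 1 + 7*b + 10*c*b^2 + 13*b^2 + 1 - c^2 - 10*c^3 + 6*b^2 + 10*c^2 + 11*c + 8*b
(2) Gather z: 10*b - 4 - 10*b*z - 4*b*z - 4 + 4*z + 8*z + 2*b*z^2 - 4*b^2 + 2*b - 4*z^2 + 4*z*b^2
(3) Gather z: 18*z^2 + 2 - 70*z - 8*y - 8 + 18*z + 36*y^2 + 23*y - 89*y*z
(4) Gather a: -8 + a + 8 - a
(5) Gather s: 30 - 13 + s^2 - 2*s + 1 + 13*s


(1) = 6*b^3 + 19*b^2 + 15*b - 10*c^3 + c^2*(9 - 6*b) + c*(10*b^2 + 36*b + 21) + 2
(2) = -4*b^2 + 12*b + z^2*(2*b - 4) + z*(4*b^2 - 14*b + 12) - 8
(3) = 36*y^2 + 15*y + 18*z^2 + z*(-89*y - 52) - 6
(4) = 0
(5) = s^2 + 11*s + 18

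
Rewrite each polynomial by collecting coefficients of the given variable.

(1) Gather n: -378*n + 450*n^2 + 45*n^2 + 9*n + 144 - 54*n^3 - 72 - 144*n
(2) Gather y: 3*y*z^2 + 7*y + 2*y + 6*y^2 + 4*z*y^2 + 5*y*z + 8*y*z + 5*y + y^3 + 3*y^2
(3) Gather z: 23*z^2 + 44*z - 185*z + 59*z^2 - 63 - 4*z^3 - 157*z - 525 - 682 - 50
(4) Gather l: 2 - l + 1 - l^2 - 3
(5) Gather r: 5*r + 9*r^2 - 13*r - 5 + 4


(1) = -54*n^3 + 495*n^2 - 513*n + 72
(2) = y^3 + y^2*(4*z + 9) + y*(3*z^2 + 13*z + 14)
(3) = -4*z^3 + 82*z^2 - 298*z - 1320
(4) = -l^2 - l
(5) = 9*r^2 - 8*r - 1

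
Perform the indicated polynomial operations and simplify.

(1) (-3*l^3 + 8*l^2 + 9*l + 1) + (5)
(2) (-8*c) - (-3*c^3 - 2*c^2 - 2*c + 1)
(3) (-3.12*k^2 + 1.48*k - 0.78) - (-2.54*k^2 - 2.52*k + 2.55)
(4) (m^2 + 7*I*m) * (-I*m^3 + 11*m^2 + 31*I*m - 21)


(1) = -3*l^3 + 8*l^2 + 9*l + 6
(2) = 3*c^3 + 2*c^2 - 6*c - 1
(3) = -0.58*k^2 + 4.0*k - 3.33
(4) = -I*m^5 + 18*m^4 + 108*I*m^3 - 238*m^2 - 147*I*m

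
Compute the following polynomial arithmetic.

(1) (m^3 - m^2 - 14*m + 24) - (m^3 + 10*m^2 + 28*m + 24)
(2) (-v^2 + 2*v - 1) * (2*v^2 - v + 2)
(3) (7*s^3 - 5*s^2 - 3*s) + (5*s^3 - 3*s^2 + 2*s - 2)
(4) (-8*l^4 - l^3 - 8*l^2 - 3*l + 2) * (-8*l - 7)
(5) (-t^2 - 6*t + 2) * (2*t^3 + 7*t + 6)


(1) = -11*m^2 - 42*m
(2) = -2*v^4 + 5*v^3 - 6*v^2 + 5*v - 2
(3) = 12*s^3 - 8*s^2 - s - 2
(4) = 64*l^5 + 64*l^4 + 71*l^3 + 80*l^2 + 5*l - 14
(5) = -2*t^5 - 12*t^4 - 3*t^3 - 48*t^2 - 22*t + 12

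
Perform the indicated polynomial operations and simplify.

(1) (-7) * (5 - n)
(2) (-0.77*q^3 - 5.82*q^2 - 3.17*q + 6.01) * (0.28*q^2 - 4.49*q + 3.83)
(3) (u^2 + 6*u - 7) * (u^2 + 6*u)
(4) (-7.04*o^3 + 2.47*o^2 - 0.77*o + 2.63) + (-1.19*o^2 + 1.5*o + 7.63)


(1) = 7*n - 35
(2) = -0.2156*q^5 + 1.8277*q^4 + 22.2951*q^3 - 6.3745*q^2 - 39.126*q + 23.0183
(3) = u^4 + 12*u^3 + 29*u^2 - 42*u
(4) = -7.04*o^3 + 1.28*o^2 + 0.73*o + 10.26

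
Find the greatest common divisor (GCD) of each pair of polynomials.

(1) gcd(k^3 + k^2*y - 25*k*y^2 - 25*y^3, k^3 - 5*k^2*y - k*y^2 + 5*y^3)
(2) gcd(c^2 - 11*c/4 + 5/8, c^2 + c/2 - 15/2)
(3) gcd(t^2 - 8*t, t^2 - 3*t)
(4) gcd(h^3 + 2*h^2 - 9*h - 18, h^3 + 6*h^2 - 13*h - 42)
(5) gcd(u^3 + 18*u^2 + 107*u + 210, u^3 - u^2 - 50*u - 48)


(1) = -k^2 + 4*k*y + 5*y^2
(2) = gcd((c - 5/2)*(c - 1/4), (c - 5/2)*(c + 3)) = c - 5/2
(3) = t
(4) = h^2 - h - 6
(5) = u + 6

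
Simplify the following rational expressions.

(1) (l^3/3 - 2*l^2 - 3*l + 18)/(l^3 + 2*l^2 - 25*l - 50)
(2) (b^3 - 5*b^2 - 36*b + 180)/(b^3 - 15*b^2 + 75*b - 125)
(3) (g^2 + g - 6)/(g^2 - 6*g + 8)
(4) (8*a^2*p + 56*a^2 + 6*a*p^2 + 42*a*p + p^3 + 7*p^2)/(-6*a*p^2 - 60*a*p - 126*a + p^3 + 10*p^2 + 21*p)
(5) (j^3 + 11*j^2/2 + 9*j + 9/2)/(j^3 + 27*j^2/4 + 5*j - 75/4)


(1) = (l^3 - 6*l^2 - 9*l + 54)/(3*l^3 + 6*l^2 - 75*l - 150)
(2) = (b^2 - 36)/(b^2 - 10*b + 25)
(3) = (g + 3)/(g - 4)
(4) = (8*a^2 + 6*a*p + p^2)/(-6*a*p - 18*a + p^2 + 3*p)
(5) = (4*j^2 + 10*j + 6)/(4*j^2 + 15*j - 25)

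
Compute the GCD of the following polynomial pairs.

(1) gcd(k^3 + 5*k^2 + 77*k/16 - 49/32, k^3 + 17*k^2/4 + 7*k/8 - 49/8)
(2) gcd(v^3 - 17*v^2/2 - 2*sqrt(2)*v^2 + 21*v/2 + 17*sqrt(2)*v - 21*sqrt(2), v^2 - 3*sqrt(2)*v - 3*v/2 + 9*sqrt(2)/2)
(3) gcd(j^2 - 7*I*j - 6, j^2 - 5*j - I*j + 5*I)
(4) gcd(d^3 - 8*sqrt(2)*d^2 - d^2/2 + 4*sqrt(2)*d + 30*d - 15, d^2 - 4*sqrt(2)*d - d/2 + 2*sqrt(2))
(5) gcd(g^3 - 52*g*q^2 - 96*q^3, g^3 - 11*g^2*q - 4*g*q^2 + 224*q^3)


(1) = k^2 + 21*k/4 + 49/8
(2) = v - 3/2
(3) = j - I
(4) = d - 1/2
(5) = -g + 8*q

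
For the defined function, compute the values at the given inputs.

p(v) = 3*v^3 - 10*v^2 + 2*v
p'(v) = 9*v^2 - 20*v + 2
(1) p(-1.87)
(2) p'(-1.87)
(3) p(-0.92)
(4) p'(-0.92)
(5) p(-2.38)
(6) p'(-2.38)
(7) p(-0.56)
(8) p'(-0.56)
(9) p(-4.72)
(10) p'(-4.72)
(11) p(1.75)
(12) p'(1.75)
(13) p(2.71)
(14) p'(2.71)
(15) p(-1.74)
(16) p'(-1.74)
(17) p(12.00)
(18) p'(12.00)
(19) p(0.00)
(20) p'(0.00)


(1) = -58.33
(2) = 70.87
(3) = -12.64
(4) = 28.02
(5) = -101.85
(6) = 100.58
(7) = -4.78
(8) = 16.02
(9) = -547.69
(10) = 296.91
(11) = -11.05
(12) = -5.44
(13) = -8.31
(14) = 13.90
(15) = -49.56
(16) = 64.05
(17) = 3768.00
(18) = 1058.00
(19) = 0.00
(20) = 2.00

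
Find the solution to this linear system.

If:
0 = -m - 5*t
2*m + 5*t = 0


Then:
m = 0
t = 0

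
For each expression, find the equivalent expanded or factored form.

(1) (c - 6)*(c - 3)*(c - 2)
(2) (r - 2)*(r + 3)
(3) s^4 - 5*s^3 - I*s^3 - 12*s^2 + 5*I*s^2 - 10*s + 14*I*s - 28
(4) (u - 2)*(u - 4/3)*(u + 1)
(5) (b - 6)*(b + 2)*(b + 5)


(1) = c^3 - 11*c^2 + 36*c - 36
(2) = r^2 + r - 6
(3) = (s - 7)*(s + 2)*(s - 2*I)*(s + I)
(4) = u^3 - 7*u^2/3 - 2*u/3 + 8/3
(5) = b^3 + b^2 - 32*b - 60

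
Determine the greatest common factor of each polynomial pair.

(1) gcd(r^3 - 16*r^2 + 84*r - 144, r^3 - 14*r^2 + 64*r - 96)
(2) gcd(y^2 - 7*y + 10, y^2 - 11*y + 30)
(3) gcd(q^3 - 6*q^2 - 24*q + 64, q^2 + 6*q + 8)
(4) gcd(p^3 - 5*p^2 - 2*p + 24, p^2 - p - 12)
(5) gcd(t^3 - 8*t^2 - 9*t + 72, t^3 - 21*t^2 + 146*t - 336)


(1) = r^2 - 10*r + 24
(2) = gcd((y - 5)*(y - 2), (y - 6)*(y - 5)) = y - 5
(3) = gcd((q - 8)*(q - 2)*(q + 4), (q + 2)*(q + 4)) = q + 4
(4) = gcd((p - 4)*(p - 3)*(p + 2), (p - 4)*(p + 3)) = p - 4
(5) = gcd((t - 8)*(t - 3)*(t + 3), (t - 8)*(t - 7)*(t - 6)) = t - 8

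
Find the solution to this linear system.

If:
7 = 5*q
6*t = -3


Then:
q = 7/5
t = -1/2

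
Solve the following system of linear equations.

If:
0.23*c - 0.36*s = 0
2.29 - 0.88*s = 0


Then:
c = 4.07
s = 2.60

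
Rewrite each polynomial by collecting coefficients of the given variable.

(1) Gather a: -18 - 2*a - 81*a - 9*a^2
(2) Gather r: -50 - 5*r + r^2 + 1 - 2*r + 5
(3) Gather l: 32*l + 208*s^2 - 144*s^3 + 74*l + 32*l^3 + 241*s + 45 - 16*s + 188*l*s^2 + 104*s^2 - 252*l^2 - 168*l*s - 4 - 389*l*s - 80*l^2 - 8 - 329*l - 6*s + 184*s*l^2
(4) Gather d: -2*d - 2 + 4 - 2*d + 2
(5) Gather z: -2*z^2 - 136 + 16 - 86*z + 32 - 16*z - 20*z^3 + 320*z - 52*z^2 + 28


(1) = -9*a^2 - 83*a - 18
(2) = r^2 - 7*r - 44
(3) = 32*l^3 + l^2*(184*s - 332) + l*(188*s^2 - 557*s - 223) - 144*s^3 + 312*s^2 + 219*s + 33
(4) = 4 - 4*d
(5) = -20*z^3 - 54*z^2 + 218*z - 60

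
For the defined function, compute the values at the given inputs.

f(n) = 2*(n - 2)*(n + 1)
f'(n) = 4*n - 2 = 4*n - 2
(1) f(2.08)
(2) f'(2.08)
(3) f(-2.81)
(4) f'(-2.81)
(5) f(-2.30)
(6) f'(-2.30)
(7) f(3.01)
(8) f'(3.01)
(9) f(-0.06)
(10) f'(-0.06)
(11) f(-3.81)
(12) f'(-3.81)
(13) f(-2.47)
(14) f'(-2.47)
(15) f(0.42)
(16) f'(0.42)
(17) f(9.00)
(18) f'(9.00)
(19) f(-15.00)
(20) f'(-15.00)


(1) = 0.49
(2) = 6.32
(3) = 17.41
(4) = -13.24
(5) = 11.18
(6) = -11.20
(7) = 8.10
(8) = 10.04
(9) = -3.87
(10) = -2.24
(11) = 32.65
(12) = -17.24
(13) = 13.14
(14) = -11.88
(15) = -4.49
(16) = -0.32
(17) = 140.00
(18) = 34.00
(19) = 476.00
(20) = -62.00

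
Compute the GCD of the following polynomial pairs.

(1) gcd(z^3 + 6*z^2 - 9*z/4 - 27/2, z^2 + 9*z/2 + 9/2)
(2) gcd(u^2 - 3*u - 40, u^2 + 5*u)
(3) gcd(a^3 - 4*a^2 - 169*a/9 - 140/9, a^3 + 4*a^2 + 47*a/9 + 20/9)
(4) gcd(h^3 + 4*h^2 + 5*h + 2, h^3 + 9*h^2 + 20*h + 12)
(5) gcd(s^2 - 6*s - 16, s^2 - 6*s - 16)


(1) = z + 3/2
(2) = u + 5
(3) = gcd((a - 7)*(a + 4/3)*(a + 5/3), (a + 1)*(a + 4/3)*(a + 5/3)) = a^2 + 3*a + 20/9
(4) = gcd((h + 1)^2*(h + 2), (h + 1)*(h + 2)*(h + 6)) = h^2 + 3*h + 2
(5) = gcd((s - 8)*(s + 2), (s - 8)*(s + 2)) = s^2 - 6*s - 16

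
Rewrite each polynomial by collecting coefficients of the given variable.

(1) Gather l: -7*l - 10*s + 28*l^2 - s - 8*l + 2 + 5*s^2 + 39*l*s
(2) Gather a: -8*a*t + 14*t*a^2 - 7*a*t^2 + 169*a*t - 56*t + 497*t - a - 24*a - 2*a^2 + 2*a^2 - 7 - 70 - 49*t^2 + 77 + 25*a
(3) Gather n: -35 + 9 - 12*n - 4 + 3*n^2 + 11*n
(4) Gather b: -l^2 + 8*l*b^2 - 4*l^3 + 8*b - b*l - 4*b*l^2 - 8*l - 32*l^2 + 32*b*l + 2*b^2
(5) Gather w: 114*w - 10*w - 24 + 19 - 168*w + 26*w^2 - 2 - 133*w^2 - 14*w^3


(1) = 28*l^2 + l*(39*s - 15) + 5*s^2 - 11*s + 2
(2) = 14*a^2*t + a*(-7*t^2 + 161*t) - 49*t^2 + 441*t
(3) = 3*n^2 - n - 30
(4) = b^2*(8*l + 2) + b*(-4*l^2 + 31*l + 8) - 4*l^3 - 33*l^2 - 8*l
(5) = -14*w^3 - 107*w^2 - 64*w - 7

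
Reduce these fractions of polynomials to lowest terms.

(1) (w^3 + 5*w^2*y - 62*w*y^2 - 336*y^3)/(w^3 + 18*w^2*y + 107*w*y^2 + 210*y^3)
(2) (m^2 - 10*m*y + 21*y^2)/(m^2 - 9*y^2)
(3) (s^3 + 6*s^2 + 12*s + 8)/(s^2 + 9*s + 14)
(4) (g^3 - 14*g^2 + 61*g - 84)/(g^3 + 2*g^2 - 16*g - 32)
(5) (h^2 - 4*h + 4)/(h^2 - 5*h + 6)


(1) = (w - 8*y)/(w + 5*y)
(2) = (m - 7*y)/(m + 3*y)
(3) = (s^2 + 4*s + 4)/(s + 7)
(4) = (g^2 - 10*g + 21)/(g^2 + 6*g + 8)
(5) = (h - 2)/(h - 3)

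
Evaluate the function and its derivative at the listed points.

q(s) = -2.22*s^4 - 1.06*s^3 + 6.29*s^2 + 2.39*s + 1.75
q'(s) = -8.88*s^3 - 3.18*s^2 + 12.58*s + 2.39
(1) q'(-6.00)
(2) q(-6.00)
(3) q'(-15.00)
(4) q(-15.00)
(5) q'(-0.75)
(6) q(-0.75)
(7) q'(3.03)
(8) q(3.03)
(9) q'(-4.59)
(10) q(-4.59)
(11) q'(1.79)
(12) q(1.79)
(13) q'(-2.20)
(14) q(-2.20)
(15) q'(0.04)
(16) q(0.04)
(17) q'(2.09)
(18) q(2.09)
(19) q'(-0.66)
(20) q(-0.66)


(1) = 1730.51
(2) = -2434.31
(3) = 29068.19
(4) = -107428.85
(5) = -5.09
(6) = 3.24
(7) = -235.71
(8) = -149.87
(9) = 736.37
(10) = -759.58
(11) = -36.21
(12) = -2.69
(13) = 53.88
(14) = -13.78
(15) = 2.89
(16) = 1.86
(17) = -66.28
(18) = -17.81
(19) = -4.75
(20) = 2.80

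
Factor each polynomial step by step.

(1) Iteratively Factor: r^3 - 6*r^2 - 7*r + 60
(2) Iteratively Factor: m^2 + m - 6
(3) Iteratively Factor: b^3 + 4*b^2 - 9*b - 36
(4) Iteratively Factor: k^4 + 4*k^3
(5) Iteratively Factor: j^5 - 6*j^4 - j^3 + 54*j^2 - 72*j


(1) = (r - 5)*(r^2 - r - 12) = (r - 5)*(r - 4)*(r + 3)
(2) = (m + 3)*(m - 2)
(3) = (b + 4)*(b^2 - 9) = (b - 3)*(b + 4)*(b + 3)
(4) = (k)*(k^3 + 4*k^2) = k^2*(k^2 + 4*k) = k^2*(k + 4)*(k)
(5) = (j - 4)*(j^4 - 2*j^3 - 9*j^2 + 18*j) = (j - 4)*(j - 2)*(j^3 - 9*j) = j*(j - 4)*(j - 2)*(j^2 - 9) = j*(j - 4)*(j - 2)*(j + 3)*(j - 3)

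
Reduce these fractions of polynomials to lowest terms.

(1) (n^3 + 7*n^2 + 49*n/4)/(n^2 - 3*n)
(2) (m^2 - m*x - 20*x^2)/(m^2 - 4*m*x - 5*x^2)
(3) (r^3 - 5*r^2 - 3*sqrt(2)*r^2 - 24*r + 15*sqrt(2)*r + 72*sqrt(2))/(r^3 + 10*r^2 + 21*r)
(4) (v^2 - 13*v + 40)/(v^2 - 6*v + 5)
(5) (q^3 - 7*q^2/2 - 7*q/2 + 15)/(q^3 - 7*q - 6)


(1) = (4*n^2 + 28*n + 49)/(4*n - 12)
(2) = (m + 4*x)/(m + x)
(3) = (r^2 + r*(-8 - 3*sqrt(2)) + 24*sqrt(2))/(r^2 + 7*r)
(4) = (v - 8)/(v - 1)
(5) = (2*q - 5)/(2*q + 2)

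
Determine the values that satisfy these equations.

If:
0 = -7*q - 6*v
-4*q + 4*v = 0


Then:
q = 0
v = 0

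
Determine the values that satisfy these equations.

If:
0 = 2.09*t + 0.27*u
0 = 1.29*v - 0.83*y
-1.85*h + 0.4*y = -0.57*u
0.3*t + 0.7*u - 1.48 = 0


Then:
h = 0.216216216216216*y + 0.689609261939219
t = -0.29
u = 2.24
v = 0.643410852713178*y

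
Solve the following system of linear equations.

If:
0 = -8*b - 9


Then:
b = -9/8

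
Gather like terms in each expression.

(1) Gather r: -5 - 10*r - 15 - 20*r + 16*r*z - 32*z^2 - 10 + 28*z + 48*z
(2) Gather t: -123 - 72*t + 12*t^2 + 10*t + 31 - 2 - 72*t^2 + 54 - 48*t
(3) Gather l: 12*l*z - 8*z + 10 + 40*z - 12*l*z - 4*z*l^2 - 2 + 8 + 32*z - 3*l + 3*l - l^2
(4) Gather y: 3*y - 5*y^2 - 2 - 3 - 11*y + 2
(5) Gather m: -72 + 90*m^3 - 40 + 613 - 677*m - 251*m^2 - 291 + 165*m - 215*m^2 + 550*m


(1) = r*(16*z - 30) - 32*z^2 + 76*z - 30
(2) = -60*t^2 - 110*t - 40
(3) = l^2*(-4*z - 1) + 64*z + 16
(4) = -5*y^2 - 8*y - 3
(5) = 90*m^3 - 466*m^2 + 38*m + 210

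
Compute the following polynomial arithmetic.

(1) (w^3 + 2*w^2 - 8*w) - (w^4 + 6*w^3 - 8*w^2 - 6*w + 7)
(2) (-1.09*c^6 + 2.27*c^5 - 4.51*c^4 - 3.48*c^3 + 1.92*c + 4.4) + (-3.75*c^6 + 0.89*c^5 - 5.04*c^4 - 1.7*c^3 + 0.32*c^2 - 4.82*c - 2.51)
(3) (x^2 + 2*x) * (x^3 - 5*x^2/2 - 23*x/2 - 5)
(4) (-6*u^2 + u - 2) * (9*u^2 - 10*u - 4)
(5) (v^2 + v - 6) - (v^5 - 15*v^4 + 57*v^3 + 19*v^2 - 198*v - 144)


(1) = -w^4 - 5*w^3 + 10*w^2 - 2*w - 7
(2) = -4.84*c^6 + 3.16*c^5 - 9.55*c^4 - 5.18*c^3 + 0.32*c^2 - 2.9*c + 1.89
(3) = x^5 - x^4/2 - 33*x^3/2 - 28*x^2 - 10*x
(4) = -54*u^4 + 69*u^3 - 4*u^2 + 16*u + 8
(5) = -v^5 + 15*v^4 - 57*v^3 - 18*v^2 + 199*v + 138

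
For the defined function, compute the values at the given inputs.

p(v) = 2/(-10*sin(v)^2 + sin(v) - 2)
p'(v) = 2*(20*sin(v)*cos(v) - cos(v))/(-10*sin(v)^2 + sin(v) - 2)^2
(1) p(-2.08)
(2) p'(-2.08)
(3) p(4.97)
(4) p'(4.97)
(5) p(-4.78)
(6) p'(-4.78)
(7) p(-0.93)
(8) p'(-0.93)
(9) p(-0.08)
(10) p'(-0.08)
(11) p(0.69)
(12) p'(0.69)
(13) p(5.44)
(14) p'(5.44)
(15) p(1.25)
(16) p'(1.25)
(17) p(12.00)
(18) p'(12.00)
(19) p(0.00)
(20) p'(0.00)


(1) = -0.19
(2) = 0.16
(3) = -0.16
(4) = -0.07
(5) = -0.18
(6) = 0.02
(7) = -0.22
(8) = -0.24
(9) = -0.93
(10) = -1.13
(11) = -0.37
(12) = 0.62
(13) = -0.24
(14) = -0.31
(15) = -0.20
(16) = 0.11
(17) = -0.37
(18) = -0.68
(19) = -1.00
(20) = -0.50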